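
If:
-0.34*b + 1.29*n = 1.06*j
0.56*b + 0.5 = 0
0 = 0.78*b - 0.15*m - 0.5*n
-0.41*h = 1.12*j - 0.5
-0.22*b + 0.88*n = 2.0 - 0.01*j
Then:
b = -0.89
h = -6.27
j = 2.74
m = -11.37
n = 2.02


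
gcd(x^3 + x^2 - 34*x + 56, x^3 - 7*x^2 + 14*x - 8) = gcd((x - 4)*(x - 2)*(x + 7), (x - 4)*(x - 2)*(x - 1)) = x^2 - 6*x + 8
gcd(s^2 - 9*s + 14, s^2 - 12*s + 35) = s - 7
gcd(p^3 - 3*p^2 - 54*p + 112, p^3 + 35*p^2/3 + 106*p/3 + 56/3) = p + 7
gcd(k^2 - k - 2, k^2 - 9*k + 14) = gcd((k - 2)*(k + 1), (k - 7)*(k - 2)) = k - 2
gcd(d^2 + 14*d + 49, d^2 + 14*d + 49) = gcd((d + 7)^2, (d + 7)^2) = d^2 + 14*d + 49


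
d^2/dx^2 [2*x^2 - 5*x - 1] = 4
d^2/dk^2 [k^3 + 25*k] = 6*k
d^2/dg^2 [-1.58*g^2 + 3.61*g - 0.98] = -3.16000000000000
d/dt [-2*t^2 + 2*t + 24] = 2 - 4*t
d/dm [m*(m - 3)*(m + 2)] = 3*m^2 - 2*m - 6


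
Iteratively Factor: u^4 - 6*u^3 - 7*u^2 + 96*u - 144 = (u - 4)*(u^3 - 2*u^2 - 15*u + 36) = (u - 4)*(u - 3)*(u^2 + u - 12) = (u - 4)*(u - 3)^2*(u + 4)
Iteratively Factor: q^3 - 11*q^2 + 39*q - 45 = (q - 3)*(q^2 - 8*q + 15) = (q - 5)*(q - 3)*(q - 3)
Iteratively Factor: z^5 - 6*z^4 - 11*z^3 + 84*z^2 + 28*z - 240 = (z + 3)*(z^4 - 9*z^3 + 16*z^2 + 36*z - 80) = (z + 2)*(z + 3)*(z^3 - 11*z^2 + 38*z - 40) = (z - 4)*(z + 2)*(z + 3)*(z^2 - 7*z + 10) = (z - 5)*(z - 4)*(z + 2)*(z + 3)*(z - 2)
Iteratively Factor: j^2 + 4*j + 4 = (j + 2)*(j + 2)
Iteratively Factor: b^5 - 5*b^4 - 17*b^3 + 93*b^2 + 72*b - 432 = (b - 4)*(b^4 - b^3 - 21*b^2 + 9*b + 108) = (b - 4)*(b - 3)*(b^3 + 2*b^2 - 15*b - 36) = (b - 4)^2*(b - 3)*(b^2 + 6*b + 9) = (b - 4)^2*(b - 3)*(b + 3)*(b + 3)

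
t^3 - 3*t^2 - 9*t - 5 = (t - 5)*(t + 1)^2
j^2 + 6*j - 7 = (j - 1)*(j + 7)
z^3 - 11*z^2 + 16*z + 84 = (z - 7)*(z - 6)*(z + 2)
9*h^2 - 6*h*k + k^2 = (-3*h + k)^2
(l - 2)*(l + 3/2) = l^2 - l/2 - 3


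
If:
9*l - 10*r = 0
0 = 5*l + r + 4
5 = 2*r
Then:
No Solution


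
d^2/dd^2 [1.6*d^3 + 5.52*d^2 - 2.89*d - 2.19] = 9.6*d + 11.04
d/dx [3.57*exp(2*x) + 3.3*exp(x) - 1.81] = (7.14*exp(x) + 3.3)*exp(x)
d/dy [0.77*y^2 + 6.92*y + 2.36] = 1.54*y + 6.92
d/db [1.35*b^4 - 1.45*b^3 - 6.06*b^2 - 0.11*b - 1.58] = 5.4*b^3 - 4.35*b^2 - 12.12*b - 0.11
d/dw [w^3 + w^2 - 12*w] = 3*w^2 + 2*w - 12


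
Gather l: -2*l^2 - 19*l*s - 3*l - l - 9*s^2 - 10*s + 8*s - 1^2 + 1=-2*l^2 + l*(-19*s - 4) - 9*s^2 - 2*s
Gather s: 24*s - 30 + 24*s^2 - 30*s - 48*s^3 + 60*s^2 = -48*s^3 + 84*s^2 - 6*s - 30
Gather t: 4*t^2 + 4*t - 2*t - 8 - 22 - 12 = 4*t^2 + 2*t - 42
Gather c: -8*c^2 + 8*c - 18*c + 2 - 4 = -8*c^2 - 10*c - 2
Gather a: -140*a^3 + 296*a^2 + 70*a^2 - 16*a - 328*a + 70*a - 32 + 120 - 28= -140*a^3 + 366*a^2 - 274*a + 60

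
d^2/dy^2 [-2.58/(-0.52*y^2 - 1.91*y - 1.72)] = (-1.395264*y^2 - 5.124912*y + 2.58*(1.04*y + 1.91)*(2.08*y + 3.82) - 4.615104)/(0.52*y^2 + 1.91*y + 1.72)^3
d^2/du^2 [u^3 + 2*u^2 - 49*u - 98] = 6*u + 4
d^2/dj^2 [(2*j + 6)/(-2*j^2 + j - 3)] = 4*(-(j + 3)*(4*j - 1)^2 + (6*j + 5)*(2*j^2 - j + 3))/(2*j^2 - j + 3)^3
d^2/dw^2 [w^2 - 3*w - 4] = 2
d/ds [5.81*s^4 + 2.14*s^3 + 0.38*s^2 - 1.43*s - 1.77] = 23.24*s^3 + 6.42*s^2 + 0.76*s - 1.43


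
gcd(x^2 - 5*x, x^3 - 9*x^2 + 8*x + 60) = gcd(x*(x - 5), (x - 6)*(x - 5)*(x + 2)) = x - 5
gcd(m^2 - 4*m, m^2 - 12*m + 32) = m - 4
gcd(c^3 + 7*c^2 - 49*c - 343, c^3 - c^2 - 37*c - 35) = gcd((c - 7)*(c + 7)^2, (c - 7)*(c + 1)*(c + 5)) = c - 7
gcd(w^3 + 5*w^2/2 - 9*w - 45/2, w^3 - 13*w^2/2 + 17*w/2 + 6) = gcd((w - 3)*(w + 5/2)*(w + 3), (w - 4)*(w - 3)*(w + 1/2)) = w - 3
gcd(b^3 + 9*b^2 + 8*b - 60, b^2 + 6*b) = b + 6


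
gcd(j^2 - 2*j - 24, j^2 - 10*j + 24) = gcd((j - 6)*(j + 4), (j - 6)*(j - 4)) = j - 6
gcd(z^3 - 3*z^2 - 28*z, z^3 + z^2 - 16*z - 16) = z + 4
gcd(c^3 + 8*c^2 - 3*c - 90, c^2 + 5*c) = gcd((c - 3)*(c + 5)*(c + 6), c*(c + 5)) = c + 5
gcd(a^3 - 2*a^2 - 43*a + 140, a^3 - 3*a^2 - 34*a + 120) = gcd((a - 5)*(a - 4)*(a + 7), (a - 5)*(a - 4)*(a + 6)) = a^2 - 9*a + 20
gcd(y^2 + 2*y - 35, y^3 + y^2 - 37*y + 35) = y^2 + 2*y - 35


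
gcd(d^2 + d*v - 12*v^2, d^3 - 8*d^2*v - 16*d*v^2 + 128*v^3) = d + 4*v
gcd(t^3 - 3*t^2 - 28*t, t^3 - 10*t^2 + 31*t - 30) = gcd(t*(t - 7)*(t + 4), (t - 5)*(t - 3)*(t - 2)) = 1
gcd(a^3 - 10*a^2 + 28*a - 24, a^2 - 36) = a - 6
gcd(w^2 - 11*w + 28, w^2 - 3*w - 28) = w - 7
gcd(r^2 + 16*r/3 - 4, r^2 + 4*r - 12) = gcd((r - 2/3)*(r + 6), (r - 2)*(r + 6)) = r + 6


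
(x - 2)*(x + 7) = x^2 + 5*x - 14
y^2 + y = y*(y + 1)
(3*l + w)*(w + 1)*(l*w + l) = 3*l^2*w^2 + 6*l^2*w + 3*l^2 + l*w^3 + 2*l*w^2 + l*w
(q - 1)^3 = q^3 - 3*q^2 + 3*q - 1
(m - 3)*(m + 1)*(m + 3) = m^3 + m^2 - 9*m - 9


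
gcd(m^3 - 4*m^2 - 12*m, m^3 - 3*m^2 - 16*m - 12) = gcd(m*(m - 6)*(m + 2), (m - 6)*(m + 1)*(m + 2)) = m^2 - 4*m - 12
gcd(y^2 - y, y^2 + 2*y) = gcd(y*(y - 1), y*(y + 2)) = y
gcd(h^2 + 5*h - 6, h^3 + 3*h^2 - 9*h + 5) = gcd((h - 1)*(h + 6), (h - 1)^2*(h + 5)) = h - 1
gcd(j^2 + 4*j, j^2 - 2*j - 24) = j + 4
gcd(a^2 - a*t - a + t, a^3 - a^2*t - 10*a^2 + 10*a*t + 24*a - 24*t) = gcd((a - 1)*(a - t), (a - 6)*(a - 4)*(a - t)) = -a + t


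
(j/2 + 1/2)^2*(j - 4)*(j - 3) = j^4/4 - 5*j^3/4 - j^2/4 + 17*j/4 + 3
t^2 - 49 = (t - 7)*(t + 7)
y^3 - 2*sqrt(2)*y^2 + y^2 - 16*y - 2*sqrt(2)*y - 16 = (y + 1)*(y - 4*sqrt(2))*(y + 2*sqrt(2))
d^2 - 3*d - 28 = (d - 7)*(d + 4)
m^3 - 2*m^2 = m^2*(m - 2)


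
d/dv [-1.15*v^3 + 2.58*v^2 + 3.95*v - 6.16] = -3.45*v^2 + 5.16*v + 3.95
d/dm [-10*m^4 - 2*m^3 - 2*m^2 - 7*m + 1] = -40*m^3 - 6*m^2 - 4*m - 7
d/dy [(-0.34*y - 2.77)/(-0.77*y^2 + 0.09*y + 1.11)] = (0.2618*y^2 - 0.0306*y - (0.34*y + 2.77)*(1.54*y - 0.09) - 0.3774)/(-0.77*y^2 + 0.09*y + 1.11)^2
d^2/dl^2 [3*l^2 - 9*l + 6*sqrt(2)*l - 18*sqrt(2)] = 6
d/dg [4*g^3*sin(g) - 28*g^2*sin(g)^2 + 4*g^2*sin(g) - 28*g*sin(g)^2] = 4*g^3*cos(g) + 12*g^2*sin(g) - 28*g^2*sin(2*g) + 4*g^2*cos(g) + 8*g*sin(g) + 28*sqrt(2)*g*cos(2*g + pi/4) - 28*g + 14*cos(2*g) - 14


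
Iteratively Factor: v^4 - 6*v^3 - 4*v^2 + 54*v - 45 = (v - 3)*(v^3 - 3*v^2 - 13*v + 15) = (v - 5)*(v - 3)*(v^2 + 2*v - 3) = (v - 5)*(v - 3)*(v + 3)*(v - 1)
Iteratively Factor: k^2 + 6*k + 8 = (k + 4)*(k + 2)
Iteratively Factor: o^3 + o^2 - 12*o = (o - 3)*(o^2 + 4*o) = o*(o - 3)*(o + 4)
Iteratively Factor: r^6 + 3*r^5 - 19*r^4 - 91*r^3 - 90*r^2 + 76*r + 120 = (r + 2)*(r^5 + r^4 - 21*r^3 - 49*r^2 + 8*r + 60) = (r - 5)*(r + 2)*(r^4 + 6*r^3 + 9*r^2 - 4*r - 12) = (r - 5)*(r + 2)^2*(r^3 + 4*r^2 + r - 6) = (r - 5)*(r + 2)^3*(r^2 + 2*r - 3) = (r - 5)*(r + 2)^3*(r + 3)*(r - 1)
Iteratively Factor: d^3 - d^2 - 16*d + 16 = (d + 4)*(d^2 - 5*d + 4) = (d - 1)*(d + 4)*(d - 4)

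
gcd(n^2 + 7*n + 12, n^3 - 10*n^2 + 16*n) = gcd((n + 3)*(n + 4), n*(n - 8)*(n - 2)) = 1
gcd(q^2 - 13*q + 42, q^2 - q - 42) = q - 7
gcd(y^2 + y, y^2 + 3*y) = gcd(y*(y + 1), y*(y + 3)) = y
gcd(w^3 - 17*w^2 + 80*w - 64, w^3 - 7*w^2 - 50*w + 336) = w - 8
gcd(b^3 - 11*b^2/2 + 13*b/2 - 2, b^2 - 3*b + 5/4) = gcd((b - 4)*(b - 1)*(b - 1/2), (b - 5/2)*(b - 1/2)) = b - 1/2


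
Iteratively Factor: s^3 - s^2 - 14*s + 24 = (s - 3)*(s^2 + 2*s - 8) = (s - 3)*(s - 2)*(s + 4)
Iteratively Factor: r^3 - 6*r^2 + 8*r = (r - 4)*(r^2 - 2*r) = r*(r - 4)*(r - 2)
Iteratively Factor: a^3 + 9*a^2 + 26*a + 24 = (a + 4)*(a^2 + 5*a + 6) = (a + 3)*(a + 4)*(a + 2)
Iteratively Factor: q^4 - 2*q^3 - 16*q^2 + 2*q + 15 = (q + 3)*(q^3 - 5*q^2 - q + 5) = (q - 5)*(q + 3)*(q^2 - 1) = (q - 5)*(q + 1)*(q + 3)*(q - 1)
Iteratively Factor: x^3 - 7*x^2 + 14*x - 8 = (x - 1)*(x^2 - 6*x + 8) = (x - 4)*(x - 1)*(x - 2)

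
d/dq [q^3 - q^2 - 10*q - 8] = 3*q^2 - 2*q - 10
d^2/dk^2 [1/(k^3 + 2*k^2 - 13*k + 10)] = 2*(-(3*k + 2)*(k^3 + 2*k^2 - 13*k + 10) + (3*k^2 + 4*k - 13)^2)/(k^3 + 2*k^2 - 13*k + 10)^3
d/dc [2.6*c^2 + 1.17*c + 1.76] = 5.2*c + 1.17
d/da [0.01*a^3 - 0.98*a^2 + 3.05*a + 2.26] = 0.03*a^2 - 1.96*a + 3.05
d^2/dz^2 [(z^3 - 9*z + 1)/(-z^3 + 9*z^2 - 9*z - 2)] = 6*(-3*z^6 + 18*z^5 - 79*z^4 + 207*z^3 - 144*z^2 + 241*z - 87)/(z^9 - 27*z^8 + 270*z^7 - 1209*z^6 + 2322*z^5 - 1593*z^4 - 231*z^3 + 378*z^2 + 108*z + 8)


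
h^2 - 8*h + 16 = (h - 4)^2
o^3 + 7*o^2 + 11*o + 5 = (o + 1)^2*(o + 5)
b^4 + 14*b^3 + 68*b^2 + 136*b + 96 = (b + 2)^2*(b + 4)*(b + 6)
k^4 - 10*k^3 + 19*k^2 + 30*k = k*(k - 6)*(k - 5)*(k + 1)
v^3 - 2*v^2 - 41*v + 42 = (v - 7)*(v - 1)*(v + 6)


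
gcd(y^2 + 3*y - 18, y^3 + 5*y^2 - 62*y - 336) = y + 6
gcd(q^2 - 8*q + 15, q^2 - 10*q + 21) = q - 3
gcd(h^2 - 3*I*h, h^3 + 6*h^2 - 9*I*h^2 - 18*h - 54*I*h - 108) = h - 3*I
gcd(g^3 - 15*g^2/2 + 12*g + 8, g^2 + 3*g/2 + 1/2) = g + 1/2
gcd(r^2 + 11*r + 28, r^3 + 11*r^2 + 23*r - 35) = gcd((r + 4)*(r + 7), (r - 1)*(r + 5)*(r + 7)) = r + 7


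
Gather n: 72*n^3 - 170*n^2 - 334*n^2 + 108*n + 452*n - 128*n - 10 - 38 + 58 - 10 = 72*n^3 - 504*n^2 + 432*n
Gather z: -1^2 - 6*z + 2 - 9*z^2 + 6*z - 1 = -9*z^2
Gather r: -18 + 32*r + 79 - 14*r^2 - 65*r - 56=-14*r^2 - 33*r + 5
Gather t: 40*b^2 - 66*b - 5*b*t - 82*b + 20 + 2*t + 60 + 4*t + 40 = 40*b^2 - 148*b + t*(6 - 5*b) + 120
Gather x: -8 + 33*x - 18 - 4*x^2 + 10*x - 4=-4*x^2 + 43*x - 30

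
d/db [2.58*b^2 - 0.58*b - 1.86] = 5.16*b - 0.58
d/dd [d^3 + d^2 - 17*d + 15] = 3*d^2 + 2*d - 17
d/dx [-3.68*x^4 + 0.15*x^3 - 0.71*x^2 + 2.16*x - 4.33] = -14.72*x^3 + 0.45*x^2 - 1.42*x + 2.16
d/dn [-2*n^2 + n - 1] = 1 - 4*n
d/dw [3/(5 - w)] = 3/(w - 5)^2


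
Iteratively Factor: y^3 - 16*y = (y - 4)*(y^2 + 4*y) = y*(y - 4)*(y + 4)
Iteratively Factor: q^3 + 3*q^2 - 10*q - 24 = (q + 2)*(q^2 + q - 12) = (q - 3)*(q + 2)*(q + 4)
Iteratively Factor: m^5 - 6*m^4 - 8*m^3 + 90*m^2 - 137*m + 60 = (m + 4)*(m^4 - 10*m^3 + 32*m^2 - 38*m + 15) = (m - 1)*(m + 4)*(m^3 - 9*m^2 + 23*m - 15) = (m - 1)^2*(m + 4)*(m^2 - 8*m + 15) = (m - 3)*(m - 1)^2*(m + 4)*(m - 5)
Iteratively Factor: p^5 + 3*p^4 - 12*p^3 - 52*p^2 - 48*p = (p + 3)*(p^4 - 12*p^2 - 16*p) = (p + 2)*(p + 3)*(p^3 - 2*p^2 - 8*p) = (p + 2)^2*(p + 3)*(p^2 - 4*p) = p*(p + 2)^2*(p + 3)*(p - 4)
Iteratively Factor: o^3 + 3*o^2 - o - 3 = (o + 1)*(o^2 + 2*o - 3) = (o - 1)*(o + 1)*(o + 3)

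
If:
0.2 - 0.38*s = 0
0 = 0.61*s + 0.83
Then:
No Solution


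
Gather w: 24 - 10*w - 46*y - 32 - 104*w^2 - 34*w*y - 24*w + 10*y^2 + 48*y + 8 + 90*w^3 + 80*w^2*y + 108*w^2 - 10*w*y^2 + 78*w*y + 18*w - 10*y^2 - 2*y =90*w^3 + w^2*(80*y + 4) + w*(-10*y^2 + 44*y - 16)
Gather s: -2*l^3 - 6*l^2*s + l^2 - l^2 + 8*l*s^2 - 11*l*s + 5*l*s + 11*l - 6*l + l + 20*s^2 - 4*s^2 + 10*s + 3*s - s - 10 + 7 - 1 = -2*l^3 + 6*l + s^2*(8*l + 16) + s*(-6*l^2 - 6*l + 12) - 4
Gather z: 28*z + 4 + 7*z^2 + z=7*z^2 + 29*z + 4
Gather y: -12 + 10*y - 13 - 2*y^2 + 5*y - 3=-2*y^2 + 15*y - 28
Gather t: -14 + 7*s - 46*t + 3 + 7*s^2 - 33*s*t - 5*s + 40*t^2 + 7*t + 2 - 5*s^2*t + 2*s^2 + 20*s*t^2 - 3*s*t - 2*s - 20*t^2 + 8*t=9*s^2 + t^2*(20*s + 20) + t*(-5*s^2 - 36*s - 31) - 9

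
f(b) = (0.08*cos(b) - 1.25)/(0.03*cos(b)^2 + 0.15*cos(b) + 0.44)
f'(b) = (0.06*sin(b)*cos(b) + 0.15*sin(b))*(0.08*cos(b) - 1.25)/(0.03*cos(b)^2 + 0.15*cos(b) + 0.44)^2 - 0.08*sin(b)/(0.03*cos(b)^2 + 0.15*cos(b) + 0.44) = 4.52693526482571*(0.0024*cos(b)^2 - 0.075*cos(b) - 0.2227)*sin(b)/(-0.0638297872340425*sin(b)^2 + 0.319148936170213*cos(b) + 1.0)^2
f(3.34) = -4.13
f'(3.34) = 0.28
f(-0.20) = -1.90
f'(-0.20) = 0.15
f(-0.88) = -2.19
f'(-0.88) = 0.69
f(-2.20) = -3.58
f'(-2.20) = 1.10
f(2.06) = -3.42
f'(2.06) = -1.17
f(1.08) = -2.34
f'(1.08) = -0.85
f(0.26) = -1.91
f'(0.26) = -0.20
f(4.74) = -2.81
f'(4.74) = 1.14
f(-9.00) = -4.03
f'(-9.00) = 0.58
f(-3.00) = -4.14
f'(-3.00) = 0.20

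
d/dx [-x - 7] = -1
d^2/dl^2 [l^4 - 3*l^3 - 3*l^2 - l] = 12*l^2 - 18*l - 6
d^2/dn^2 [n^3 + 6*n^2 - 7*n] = 6*n + 12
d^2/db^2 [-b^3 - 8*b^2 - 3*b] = -6*b - 16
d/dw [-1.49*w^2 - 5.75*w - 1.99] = -2.98*w - 5.75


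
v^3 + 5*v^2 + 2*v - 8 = (v - 1)*(v + 2)*(v + 4)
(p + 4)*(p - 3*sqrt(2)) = p^2 - 3*sqrt(2)*p + 4*p - 12*sqrt(2)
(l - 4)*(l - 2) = l^2 - 6*l + 8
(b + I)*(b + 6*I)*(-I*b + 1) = -I*b^3 + 8*b^2 + 13*I*b - 6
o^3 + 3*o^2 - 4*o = o*(o - 1)*(o + 4)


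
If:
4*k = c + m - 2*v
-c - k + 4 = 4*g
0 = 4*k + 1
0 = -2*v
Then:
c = -m - 1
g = m/4 + 21/16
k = -1/4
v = 0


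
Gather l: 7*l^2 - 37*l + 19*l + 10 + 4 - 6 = 7*l^2 - 18*l + 8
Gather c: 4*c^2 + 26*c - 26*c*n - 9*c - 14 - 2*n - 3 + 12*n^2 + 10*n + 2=4*c^2 + c*(17 - 26*n) + 12*n^2 + 8*n - 15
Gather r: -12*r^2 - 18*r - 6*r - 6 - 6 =-12*r^2 - 24*r - 12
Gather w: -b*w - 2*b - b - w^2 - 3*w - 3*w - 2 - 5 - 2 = -3*b - w^2 + w*(-b - 6) - 9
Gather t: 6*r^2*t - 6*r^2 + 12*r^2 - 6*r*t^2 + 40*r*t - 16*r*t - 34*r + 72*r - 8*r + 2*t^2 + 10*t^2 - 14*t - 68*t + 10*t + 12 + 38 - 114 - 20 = 6*r^2 + 30*r + t^2*(12 - 6*r) + t*(6*r^2 + 24*r - 72) - 84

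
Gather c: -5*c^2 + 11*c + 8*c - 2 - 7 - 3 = -5*c^2 + 19*c - 12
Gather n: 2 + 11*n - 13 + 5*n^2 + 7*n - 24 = 5*n^2 + 18*n - 35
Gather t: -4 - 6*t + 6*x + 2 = -6*t + 6*x - 2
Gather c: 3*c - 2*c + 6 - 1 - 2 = c + 3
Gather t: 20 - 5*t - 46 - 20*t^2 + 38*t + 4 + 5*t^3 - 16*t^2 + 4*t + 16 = 5*t^3 - 36*t^2 + 37*t - 6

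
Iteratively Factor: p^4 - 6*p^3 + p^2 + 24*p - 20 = (p - 2)*(p^3 - 4*p^2 - 7*p + 10) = (p - 5)*(p - 2)*(p^2 + p - 2) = (p - 5)*(p - 2)*(p - 1)*(p + 2)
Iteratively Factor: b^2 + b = (b)*(b + 1)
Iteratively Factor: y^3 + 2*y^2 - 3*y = (y)*(y^2 + 2*y - 3) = y*(y - 1)*(y + 3)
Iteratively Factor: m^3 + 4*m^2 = (m)*(m^2 + 4*m) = m^2*(m + 4)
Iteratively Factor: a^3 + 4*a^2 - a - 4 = (a + 4)*(a^2 - 1) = (a - 1)*(a + 4)*(a + 1)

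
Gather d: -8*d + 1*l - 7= -8*d + l - 7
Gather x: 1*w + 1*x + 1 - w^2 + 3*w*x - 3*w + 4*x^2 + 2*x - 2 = -w^2 - 2*w + 4*x^2 + x*(3*w + 3) - 1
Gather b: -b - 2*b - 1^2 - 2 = -3*b - 3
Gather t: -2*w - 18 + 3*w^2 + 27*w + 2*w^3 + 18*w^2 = 2*w^3 + 21*w^2 + 25*w - 18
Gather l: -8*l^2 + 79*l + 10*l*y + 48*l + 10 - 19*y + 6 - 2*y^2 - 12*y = -8*l^2 + l*(10*y + 127) - 2*y^2 - 31*y + 16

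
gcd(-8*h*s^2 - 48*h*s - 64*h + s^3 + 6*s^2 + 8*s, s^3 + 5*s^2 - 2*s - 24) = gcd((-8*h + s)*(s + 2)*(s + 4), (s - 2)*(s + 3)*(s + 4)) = s + 4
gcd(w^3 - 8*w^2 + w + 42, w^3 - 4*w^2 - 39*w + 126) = w^2 - 10*w + 21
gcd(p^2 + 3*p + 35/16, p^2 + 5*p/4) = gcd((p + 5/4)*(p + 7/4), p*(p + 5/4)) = p + 5/4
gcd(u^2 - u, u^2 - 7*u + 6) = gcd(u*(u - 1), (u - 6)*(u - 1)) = u - 1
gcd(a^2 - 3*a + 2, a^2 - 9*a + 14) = a - 2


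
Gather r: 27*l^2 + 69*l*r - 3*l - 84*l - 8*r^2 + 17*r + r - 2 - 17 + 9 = 27*l^2 - 87*l - 8*r^2 + r*(69*l + 18) - 10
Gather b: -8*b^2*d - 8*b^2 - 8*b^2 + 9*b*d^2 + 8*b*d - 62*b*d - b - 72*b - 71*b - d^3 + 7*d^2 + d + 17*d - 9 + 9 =b^2*(-8*d - 16) + b*(9*d^2 - 54*d - 144) - d^3 + 7*d^2 + 18*d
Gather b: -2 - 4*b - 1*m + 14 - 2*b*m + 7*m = b*(-2*m - 4) + 6*m + 12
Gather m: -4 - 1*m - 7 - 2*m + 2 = -3*m - 9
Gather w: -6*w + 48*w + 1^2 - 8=42*w - 7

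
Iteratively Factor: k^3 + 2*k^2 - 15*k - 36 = (k + 3)*(k^2 - k - 12) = (k - 4)*(k + 3)*(k + 3)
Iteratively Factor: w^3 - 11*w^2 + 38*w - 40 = (w - 5)*(w^2 - 6*w + 8) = (w - 5)*(w - 4)*(w - 2)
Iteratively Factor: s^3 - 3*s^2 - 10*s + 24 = (s + 3)*(s^2 - 6*s + 8) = (s - 4)*(s + 3)*(s - 2)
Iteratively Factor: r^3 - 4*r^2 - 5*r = (r)*(r^2 - 4*r - 5) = r*(r - 5)*(r + 1)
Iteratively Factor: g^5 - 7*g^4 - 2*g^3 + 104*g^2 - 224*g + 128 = (g - 4)*(g^4 - 3*g^3 - 14*g^2 + 48*g - 32) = (g - 4)*(g + 4)*(g^3 - 7*g^2 + 14*g - 8) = (g - 4)^2*(g + 4)*(g^2 - 3*g + 2) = (g - 4)^2*(g - 1)*(g + 4)*(g - 2)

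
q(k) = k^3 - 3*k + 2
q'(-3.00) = 24.00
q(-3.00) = -16.00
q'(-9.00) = 240.00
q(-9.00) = -700.00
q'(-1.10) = 0.63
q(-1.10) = 3.97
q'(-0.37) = -2.59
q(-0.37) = 3.06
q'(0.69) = -1.57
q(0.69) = 0.26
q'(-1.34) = 2.39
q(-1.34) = 3.61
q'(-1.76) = 6.29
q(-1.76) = 1.83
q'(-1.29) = 1.99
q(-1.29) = 3.72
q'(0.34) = -2.65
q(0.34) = 1.02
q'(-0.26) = -2.80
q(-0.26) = 2.76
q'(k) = 3*k^2 - 3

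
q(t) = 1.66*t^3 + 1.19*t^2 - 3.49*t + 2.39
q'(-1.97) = 11.15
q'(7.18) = 270.33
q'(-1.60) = 5.45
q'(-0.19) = -3.76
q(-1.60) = 4.22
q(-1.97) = 1.19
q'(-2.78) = 28.38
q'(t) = 4.98*t^2 + 2.38*t - 3.49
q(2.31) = 21.14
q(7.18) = 653.12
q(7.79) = 832.15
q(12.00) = 3000.35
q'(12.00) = 742.19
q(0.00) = 2.39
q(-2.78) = -14.38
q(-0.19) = 3.08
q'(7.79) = 317.26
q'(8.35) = 363.60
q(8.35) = 1022.64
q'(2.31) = 28.58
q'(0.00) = -3.49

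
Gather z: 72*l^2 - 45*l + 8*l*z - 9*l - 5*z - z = 72*l^2 - 54*l + z*(8*l - 6)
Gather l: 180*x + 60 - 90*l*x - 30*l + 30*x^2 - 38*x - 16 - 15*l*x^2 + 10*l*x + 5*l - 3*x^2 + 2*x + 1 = l*(-15*x^2 - 80*x - 25) + 27*x^2 + 144*x + 45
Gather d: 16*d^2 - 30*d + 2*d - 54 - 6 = 16*d^2 - 28*d - 60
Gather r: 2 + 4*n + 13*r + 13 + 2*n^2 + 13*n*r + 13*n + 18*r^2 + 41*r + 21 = 2*n^2 + 17*n + 18*r^2 + r*(13*n + 54) + 36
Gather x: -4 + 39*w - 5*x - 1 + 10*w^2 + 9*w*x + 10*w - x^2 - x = 10*w^2 + 49*w - x^2 + x*(9*w - 6) - 5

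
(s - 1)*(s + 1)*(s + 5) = s^3 + 5*s^2 - s - 5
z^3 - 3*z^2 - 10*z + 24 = (z - 4)*(z - 2)*(z + 3)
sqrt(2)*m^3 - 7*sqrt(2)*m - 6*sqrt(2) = (m - 3)*(m + 2)*(sqrt(2)*m + sqrt(2))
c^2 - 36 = (c - 6)*(c + 6)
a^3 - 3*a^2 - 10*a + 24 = (a - 4)*(a - 2)*(a + 3)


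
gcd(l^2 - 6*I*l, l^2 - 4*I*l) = l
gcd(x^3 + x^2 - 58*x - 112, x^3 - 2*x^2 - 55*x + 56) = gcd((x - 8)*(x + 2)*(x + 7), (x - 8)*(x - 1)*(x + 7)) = x^2 - x - 56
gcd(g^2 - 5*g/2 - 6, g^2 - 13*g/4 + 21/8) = 1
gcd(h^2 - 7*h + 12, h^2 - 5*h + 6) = h - 3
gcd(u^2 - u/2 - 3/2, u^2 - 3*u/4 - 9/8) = u - 3/2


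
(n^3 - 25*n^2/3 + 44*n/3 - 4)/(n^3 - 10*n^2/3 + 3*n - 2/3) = (n - 6)/(n - 1)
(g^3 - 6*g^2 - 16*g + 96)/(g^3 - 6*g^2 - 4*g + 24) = (g^2 - 16)/(g^2 - 4)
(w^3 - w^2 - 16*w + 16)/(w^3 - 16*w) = (w - 1)/w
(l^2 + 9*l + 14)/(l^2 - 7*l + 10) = (l^2 + 9*l + 14)/(l^2 - 7*l + 10)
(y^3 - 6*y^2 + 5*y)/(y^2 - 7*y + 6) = y*(y - 5)/(y - 6)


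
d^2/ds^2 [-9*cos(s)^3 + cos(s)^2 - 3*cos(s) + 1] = 39*cos(s)/4 - 2*cos(2*s) + 81*cos(3*s)/4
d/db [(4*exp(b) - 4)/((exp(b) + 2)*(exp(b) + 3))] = 4*(-exp(2*b) + 2*exp(b) + 11)*exp(b)/(exp(4*b) + 10*exp(3*b) + 37*exp(2*b) + 60*exp(b) + 36)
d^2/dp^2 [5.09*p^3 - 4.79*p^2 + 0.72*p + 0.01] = 30.54*p - 9.58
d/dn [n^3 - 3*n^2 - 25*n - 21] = 3*n^2 - 6*n - 25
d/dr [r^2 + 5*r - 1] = 2*r + 5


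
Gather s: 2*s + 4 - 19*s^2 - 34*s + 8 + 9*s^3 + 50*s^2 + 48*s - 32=9*s^3 + 31*s^2 + 16*s - 20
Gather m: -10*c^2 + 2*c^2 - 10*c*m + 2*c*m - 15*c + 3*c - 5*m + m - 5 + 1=-8*c^2 - 12*c + m*(-8*c - 4) - 4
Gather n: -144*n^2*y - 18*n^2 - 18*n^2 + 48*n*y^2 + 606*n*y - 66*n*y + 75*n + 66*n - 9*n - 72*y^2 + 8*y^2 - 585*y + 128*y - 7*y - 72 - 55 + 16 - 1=n^2*(-144*y - 36) + n*(48*y^2 + 540*y + 132) - 64*y^2 - 464*y - 112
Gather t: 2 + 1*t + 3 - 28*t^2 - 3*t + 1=-28*t^2 - 2*t + 6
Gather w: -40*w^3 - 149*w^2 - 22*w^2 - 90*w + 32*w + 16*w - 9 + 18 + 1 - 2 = -40*w^3 - 171*w^2 - 42*w + 8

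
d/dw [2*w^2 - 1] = 4*w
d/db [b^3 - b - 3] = 3*b^2 - 1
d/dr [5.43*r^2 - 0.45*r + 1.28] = 10.86*r - 0.45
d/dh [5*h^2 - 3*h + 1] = 10*h - 3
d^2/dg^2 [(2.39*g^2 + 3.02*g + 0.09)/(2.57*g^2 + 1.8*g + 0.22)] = (17.781316*g^3 - 4.54118999999997*g^2 - 7.747008*g - 1.67906)/(16.974593*g^6 + 35.66646*g^5 + 29.339634*g^4 + 11.93832*g^3 + 2.511564*g^2 + 0.26136*g + 0.010648)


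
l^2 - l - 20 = (l - 5)*(l + 4)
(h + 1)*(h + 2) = h^2 + 3*h + 2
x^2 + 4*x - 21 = (x - 3)*(x + 7)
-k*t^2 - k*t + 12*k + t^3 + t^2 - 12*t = (-k + t)*(t - 3)*(t + 4)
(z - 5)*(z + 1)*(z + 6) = z^3 + 2*z^2 - 29*z - 30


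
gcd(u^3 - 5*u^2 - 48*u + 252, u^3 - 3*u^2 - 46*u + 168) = u^2 + u - 42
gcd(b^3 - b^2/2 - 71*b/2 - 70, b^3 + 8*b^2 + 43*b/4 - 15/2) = b + 5/2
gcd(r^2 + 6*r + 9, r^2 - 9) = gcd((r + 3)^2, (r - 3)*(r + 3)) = r + 3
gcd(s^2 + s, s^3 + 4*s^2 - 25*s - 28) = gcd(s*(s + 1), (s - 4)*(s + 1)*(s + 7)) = s + 1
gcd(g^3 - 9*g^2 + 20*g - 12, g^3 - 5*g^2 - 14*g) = 1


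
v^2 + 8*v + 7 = (v + 1)*(v + 7)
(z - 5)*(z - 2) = z^2 - 7*z + 10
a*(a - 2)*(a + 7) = a^3 + 5*a^2 - 14*a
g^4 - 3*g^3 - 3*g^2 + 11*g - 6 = (g - 3)*(g - 1)^2*(g + 2)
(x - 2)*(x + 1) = x^2 - x - 2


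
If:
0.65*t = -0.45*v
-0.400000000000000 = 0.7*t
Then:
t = -0.57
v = 0.83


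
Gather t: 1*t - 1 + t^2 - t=t^2 - 1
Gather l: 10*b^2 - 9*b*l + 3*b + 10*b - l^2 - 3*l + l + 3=10*b^2 + 13*b - l^2 + l*(-9*b - 2) + 3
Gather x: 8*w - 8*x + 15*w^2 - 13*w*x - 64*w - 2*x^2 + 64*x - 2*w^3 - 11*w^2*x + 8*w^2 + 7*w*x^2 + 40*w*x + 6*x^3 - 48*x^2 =-2*w^3 + 23*w^2 - 56*w + 6*x^3 + x^2*(7*w - 50) + x*(-11*w^2 + 27*w + 56)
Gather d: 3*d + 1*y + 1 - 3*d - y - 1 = 0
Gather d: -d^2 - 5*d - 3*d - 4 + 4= -d^2 - 8*d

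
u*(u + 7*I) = u^2 + 7*I*u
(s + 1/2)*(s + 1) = s^2 + 3*s/2 + 1/2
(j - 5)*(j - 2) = j^2 - 7*j + 10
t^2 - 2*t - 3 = (t - 3)*(t + 1)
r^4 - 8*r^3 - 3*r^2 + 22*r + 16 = (r - 8)*(r - 2)*(r + 1)^2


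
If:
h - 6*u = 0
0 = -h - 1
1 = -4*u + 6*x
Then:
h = -1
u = -1/6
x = 1/18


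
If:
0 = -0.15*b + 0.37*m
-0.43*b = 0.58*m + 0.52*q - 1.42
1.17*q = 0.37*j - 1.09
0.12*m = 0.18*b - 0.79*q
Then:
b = 1.89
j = 3.94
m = 0.77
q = 0.31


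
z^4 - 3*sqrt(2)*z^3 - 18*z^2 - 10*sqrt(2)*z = z*(z - 5*sqrt(2))*(z + sqrt(2))^2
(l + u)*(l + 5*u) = l^2 + 6*l*u + 5*u^2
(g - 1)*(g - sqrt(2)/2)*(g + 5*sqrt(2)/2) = g^3 - g^2 + 2*sqrt(2)*g^2 - 2*sqrt(2)*g - 5*g/2 + 5/2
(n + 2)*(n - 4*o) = n^2 - 4*n*o + 2*n - 8*o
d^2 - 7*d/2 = d*(d - 7/2)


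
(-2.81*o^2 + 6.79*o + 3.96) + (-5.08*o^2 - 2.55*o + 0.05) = -7.89*o^2 + 4.24*o + 4.01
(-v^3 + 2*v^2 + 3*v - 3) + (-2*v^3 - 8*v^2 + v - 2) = -3*v^3 - 6*v^2 + 4*v - 5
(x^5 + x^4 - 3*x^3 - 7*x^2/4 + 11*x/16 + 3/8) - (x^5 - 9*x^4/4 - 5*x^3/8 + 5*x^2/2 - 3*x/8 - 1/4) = 13*x^4/4 - 19*x^3/8 - 17*x^2/4 + 17*x/16 + 5/8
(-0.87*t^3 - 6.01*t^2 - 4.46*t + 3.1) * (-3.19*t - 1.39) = 2.7753*t^4 + 20.3812*t^3 + 22.5813*t^2 - 3.6896*t - 4.309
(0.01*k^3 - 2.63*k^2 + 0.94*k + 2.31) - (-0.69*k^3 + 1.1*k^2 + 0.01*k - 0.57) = 0.7*k^3 - 3.73*k^2 + 0.93*k + 2.88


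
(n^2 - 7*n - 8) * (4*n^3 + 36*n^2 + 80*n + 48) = 4*n^5 + 8*n^4 - 204*n^3 - 800*n^2 - 976*n - 384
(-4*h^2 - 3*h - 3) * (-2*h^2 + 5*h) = 8*h^4 - 14*h^3 - 9*h^2 - 15*h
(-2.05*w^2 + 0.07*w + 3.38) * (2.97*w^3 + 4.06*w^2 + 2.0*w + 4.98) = -6.0885*w^5 - 8.1151*w^4 + 6.2228*w^3 + 3.6538*w^2 + 7.1086*w + 16.8324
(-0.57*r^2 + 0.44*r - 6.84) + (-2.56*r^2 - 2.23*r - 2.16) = -3.13*r^2 - 1.79*r - 9.0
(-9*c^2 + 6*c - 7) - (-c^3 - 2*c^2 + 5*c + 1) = c^3 - 7*c^2 + c - 8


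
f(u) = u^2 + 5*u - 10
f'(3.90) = 12.80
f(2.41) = 7.86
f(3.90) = 24.71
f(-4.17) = -13.46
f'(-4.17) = -3.34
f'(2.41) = 9.82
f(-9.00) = 26.00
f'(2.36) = 9.72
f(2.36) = 7.37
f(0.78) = -5.49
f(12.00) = 194.00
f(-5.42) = -7.72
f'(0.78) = 6.56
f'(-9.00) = -13.00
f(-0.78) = -13.29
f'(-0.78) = 3.44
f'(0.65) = 6.30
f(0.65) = -6.33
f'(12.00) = 29.00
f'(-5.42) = -5.84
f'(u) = 2*u + 5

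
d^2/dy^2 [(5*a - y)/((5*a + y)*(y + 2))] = 2*((5*a - y)*(5*a + y)^2 + (5*a - y)*(5*a + y)*(y + 2) + (5*a - y)*(y + 2)^2 + (5*a + y)^2*(y + 2) + (5*a + y)*(y + 2)^2)/((5*a + y)^3*(y + 2)^3)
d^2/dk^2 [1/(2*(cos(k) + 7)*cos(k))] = (-(1 - cos(2*k))^2 + 105*cos(k)/4 - 51*cos(2*k)/2 - 21*cos(3*k)/4 + 153/2)/(2*(cos(k) + 7)^3*cos(k)^3)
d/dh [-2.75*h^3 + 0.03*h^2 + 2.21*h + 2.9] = -8.25*h^2 + 0.06*h + 2.21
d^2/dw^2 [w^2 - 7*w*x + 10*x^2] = 2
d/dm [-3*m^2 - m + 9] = -6*m - 1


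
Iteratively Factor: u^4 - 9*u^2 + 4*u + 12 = (u + 3)*(u^3 - 3*u^2 + 4) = (u - 2)*(u + 3)*(u^2 - u - 2) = (u - 2)^2*(u + 3)*(u + 1)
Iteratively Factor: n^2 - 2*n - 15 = (n + 3)*(n - 5)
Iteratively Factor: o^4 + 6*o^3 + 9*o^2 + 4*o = (o + 1)*(o^3 + 5*o^2 + 4*o) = o*(o + 1)*(o^2 + 5*o + 4) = o*(o + 1)^2*(o + 4)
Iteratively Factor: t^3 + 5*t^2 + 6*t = (t + 2)*(t^2 + 3*t) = (t + 2)*(t + 3)*(t)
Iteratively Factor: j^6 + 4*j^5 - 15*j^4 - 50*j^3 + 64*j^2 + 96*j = (j - 2)*(j^5 + 6*j^4 - 3*j^3 - 56*j^2 - 48*j) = (j - 2)*(j + 4)*(j^4 + 2*j^3 - 11*j^2 - 12*j) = j*(j - 2)*(j + 4)*(j^3 + 2*j^2 - 11*j - 12) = j*(j - 2)*(j + 1)*(j + 4)*(j^2 + j - 12) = j*(j - 3)*(j - 2)*(j + 1)*(j + 4)*(j + 4)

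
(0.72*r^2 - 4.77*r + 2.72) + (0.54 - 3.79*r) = 0.72*r^2 - 8.56*r + 3.26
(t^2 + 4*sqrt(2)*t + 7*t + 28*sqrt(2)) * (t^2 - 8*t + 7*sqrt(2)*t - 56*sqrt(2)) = t^4 - t^3 + 11*sqrt(2)*t^3 - 11*sqrt(2)*t^2 - 616*sqrt(2)*t - 56*t - 3136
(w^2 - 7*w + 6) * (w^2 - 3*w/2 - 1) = w^4 - 17*w^3/2 + 31*w^2/2 - 2*w - 6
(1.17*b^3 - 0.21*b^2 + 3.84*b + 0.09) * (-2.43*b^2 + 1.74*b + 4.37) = -2.8431*b^5 + 2.5461*b^4 - 4.5837*b^3 + 5.5452*b^2 + 16.9374*b + 0.3933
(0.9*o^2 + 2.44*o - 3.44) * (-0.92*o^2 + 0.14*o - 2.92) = -0.828*o^4 - 2.1188*o^3 + 0.8784*o^2 - 7.6064*o + 10.0448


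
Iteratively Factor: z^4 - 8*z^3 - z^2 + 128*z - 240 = (z - 3)*(z^3 - 5*z^2 - 16*z + 80) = (z - 4)*(z - 3)*(z^2 - z - 20) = (z - 4)*(z - 3)*(z + 4)*(z - 5)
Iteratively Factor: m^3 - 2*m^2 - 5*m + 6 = (m + 2)*(m^2 - 4*m + 3) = (m - 3)*(m + 2)*(m - 1)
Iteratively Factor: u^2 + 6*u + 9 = (u + 3)*(u + 3)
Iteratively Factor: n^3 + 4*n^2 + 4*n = (n + 2)*(n^2 + 2*n) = n*(n + 2)*(n + 2)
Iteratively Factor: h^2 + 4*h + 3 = (h + 3)*(h + 1)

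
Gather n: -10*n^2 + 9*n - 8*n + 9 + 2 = -10*n^2 + n + 11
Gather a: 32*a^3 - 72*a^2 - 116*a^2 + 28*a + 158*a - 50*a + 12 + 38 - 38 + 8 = 32*a^3 - 188*a^2 + 136*a + 20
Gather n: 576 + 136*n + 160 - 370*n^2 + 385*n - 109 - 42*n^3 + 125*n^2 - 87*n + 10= -42*n^3 - 245*n^2 + 434*n + 637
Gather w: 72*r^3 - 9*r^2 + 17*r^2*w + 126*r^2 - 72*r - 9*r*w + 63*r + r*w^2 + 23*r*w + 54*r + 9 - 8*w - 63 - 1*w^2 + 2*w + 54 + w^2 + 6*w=72*r^3 + 117*r^2 + r*w^2 + 45*r + w*(17*r^2 + 14*r)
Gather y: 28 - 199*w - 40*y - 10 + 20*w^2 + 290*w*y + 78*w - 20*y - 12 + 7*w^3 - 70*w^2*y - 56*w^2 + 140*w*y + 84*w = 7*w^3 - 36*w^2 - 37*w + y*(-70*w^2 + 430*w - 60) + 6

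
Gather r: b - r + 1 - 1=b - r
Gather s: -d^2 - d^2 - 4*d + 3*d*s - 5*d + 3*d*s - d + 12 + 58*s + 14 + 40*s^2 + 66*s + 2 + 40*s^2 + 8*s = -2*d^2 - 10*d + 80*s^2 + s*(6*d + 132) + 28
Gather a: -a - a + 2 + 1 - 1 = 2 - 2*a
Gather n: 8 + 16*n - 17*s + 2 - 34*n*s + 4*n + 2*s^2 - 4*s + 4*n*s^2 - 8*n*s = n*(4*s^2 - 42*s + 20) + 2*s^2 - 21*s + 10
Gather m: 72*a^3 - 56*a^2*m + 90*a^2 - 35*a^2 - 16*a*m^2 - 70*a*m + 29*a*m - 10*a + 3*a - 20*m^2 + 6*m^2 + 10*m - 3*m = 72*a^3 + 55*a^2 - 7*a + m^2*(-16*a - 14) + m*(-56*a^2 - 41*a + 7)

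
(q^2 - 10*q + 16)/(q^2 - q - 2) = (q - 8)/(q + 1)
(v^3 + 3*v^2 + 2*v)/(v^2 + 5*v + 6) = v*(v + 1)/(v + 3)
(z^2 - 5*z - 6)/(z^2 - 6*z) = (z + 1)/z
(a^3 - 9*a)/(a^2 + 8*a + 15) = a*(a - 3)/(a + 5)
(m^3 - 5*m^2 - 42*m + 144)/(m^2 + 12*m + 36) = (m^2 - 11*m + 24)/(m + 6)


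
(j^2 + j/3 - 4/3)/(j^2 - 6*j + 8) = (3*j^2 + j - 4)/(3*(j^2 - 6*j + 8))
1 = 1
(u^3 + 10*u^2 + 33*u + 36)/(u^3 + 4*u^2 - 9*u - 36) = (u + 3)/(u - 3)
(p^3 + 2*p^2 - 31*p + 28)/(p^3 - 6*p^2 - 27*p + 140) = (p^2 + 6*p - 7)/(p^2 - 2*p - 35)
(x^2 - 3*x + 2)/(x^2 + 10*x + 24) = (x^2 - 3*x + 2)/(x^2 + 10*x + 24)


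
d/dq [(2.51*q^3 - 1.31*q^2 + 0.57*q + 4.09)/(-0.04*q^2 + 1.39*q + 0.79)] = (-0.1004*q^4 + 6.9778*q^3 + 4.1506*q^2 - 1.7426*q - 5.2348)/(0.0016*q^4 - 0.1112*q^3 + 1.8689*q^2 + 2.1962*q + 0.6241)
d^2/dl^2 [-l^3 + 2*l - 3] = -6*l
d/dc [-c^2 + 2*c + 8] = 2 - 2*c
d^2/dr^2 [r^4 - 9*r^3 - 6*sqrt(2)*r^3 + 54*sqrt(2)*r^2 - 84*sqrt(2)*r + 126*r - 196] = 12*r^2 - 54*r - 36*sqrt(2)*r + 108*sqrt(2)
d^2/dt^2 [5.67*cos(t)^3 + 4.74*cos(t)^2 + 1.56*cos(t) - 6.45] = -5.8125*cos(t) - 9.48*cos(2*t) - 12.7575*cos(3*t)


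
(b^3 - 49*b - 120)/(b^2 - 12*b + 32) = (b^2 + 8*b + 15)/(b - 4)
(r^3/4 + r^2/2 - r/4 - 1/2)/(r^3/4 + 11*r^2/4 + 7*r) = (r^3 + 2*r^2 - r - 2)/(r*(r^2 + 11*r + 28))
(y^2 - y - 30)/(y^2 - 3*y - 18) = (y + 5)/(y + 3)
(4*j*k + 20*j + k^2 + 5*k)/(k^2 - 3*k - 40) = (4*j + k)/(k - 8)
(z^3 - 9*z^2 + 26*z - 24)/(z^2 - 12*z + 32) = (z^2 - 5*z + 6)/(z - 8)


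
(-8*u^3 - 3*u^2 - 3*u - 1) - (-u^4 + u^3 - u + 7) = u^4 - 9*u^3 - 3*u^2 - 2*u - 8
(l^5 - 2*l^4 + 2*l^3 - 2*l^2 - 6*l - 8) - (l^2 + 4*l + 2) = l^5 - 2*l^4 + 2*l^3 - 3*l^2 - 10*l - 10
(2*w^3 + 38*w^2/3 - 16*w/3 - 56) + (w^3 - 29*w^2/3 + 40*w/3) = 3*w^3 + 3*w^2 + 8*w - 56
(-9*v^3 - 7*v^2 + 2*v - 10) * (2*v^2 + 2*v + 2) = -18*v^5 - 32*v^4 - 28*v^3 - 30*v^2 - 16*v - 20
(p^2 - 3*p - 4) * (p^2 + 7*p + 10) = p^4 + 4*p^3 - 15*p^2 - 58*p - 40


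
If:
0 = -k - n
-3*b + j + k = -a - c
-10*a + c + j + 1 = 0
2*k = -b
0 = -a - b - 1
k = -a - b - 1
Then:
No Solution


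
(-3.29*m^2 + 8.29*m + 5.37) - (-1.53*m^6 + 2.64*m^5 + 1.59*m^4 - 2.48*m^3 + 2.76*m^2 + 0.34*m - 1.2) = 1.53*m^6 - 2.64*m^5 - 1.59*m^4 + 2.48*m^3 - 6.05*m^2 + 7.95*m + 6.57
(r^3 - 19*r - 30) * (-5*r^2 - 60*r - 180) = -5*r^5 - 60*r^4 - 85*r^3 + 1290*r^2 + 5220*r + 5400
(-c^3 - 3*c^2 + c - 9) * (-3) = 3*c^3 + 9*c^2 - 3*c + 27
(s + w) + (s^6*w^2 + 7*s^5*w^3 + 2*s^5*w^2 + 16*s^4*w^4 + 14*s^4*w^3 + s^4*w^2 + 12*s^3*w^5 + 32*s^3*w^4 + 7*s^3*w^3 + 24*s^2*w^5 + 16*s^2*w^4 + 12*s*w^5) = s^6*w^2 + 7*s^5*w^3 + 2*s^5*w^2 + 16*s^4*w^4 + 14*s^4*w^3 + s^4*w^2 + 12*s^3*w^5 + 32*s^3*w^4 + 7*s^3*w^3 + 24*s^2*w^5 + 16*s^2*w^4 + 12*s*w^5 + s + w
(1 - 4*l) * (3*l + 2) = -12*l^2 - 5*l + 2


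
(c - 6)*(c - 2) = c^2 - 8*c + 12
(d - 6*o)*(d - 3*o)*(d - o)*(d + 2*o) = d^4 - 8*d^3*o + 7*d^2*o^2 + 36*d*o^3 - 36*o^4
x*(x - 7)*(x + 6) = x^3 - x^2 - 42*x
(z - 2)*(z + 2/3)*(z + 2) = z^3 + 2*z^2/3 - 4*z - 8/3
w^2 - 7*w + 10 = (w - 5)*(w - 2)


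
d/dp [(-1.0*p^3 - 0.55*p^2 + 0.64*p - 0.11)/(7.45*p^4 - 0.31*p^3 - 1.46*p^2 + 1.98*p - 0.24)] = (7.45*p^6 + 8.195*p^5 - 13.0145*p^4 - 0.2852*p^3 + 0.4631*p^2 - 0.0571999999999999*p + 0.0642)/(55.5025*p^8 - 4.619*p^7 - 21.6579*p^6 + 30.4072*p^5 - 2.672*p^4 - 5.6328*p^3 + 4.6212*p^2 - 0.9504*p + 0.0576)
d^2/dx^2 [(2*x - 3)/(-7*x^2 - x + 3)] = 2*(-(2*x - 3)*(14*x + 1)^2 + (42*x - 19)*(7*x^2 + x - 3))/(7*x^2 + x - 3)^3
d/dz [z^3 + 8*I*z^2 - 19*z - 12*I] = 3*z^2 + 16*I*z - 19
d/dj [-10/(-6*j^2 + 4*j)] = 10*(1 - 3*j)/(j^2*(3*j - 2)^2)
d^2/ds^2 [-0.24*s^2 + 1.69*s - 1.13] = -0.480000000000000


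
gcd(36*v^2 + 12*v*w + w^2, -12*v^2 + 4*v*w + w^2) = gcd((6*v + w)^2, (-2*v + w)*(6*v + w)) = 6*v + w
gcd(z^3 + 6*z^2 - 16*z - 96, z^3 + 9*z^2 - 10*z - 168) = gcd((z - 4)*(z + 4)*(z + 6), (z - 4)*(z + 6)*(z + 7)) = z^2 + 2*z - 24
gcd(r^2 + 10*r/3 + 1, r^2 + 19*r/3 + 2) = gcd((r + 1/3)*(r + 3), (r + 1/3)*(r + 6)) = r + 1/3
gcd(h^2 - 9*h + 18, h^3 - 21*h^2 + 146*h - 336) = h - 6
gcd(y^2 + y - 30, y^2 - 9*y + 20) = y - 5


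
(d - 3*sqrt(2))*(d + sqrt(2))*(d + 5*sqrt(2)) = d^3 + 3*sqrt(2)*d^2 - 26*d - 30*sqrt(2)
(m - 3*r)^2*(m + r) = m^3 - 5*m^2*r + 3*m*r^2 + 9*r^3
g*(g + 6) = g^2 + 6*g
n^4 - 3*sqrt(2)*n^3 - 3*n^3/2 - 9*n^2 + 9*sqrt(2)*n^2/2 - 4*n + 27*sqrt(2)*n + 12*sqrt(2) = (n - 4)*(n + 1/2)*(n + 2)*(n - 3*sqrt(2))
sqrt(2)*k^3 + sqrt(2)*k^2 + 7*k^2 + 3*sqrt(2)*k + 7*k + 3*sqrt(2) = (k + 1)*(k + 3*sqrt(2))*(sqrt(2)*k + 1)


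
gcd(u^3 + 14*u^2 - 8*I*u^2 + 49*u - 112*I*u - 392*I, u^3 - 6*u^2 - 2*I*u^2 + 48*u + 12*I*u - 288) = u - 8*I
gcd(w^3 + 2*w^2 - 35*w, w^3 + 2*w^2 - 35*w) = w^3 + 2*w^2 - 35*w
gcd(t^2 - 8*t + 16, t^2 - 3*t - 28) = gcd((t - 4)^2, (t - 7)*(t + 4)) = 1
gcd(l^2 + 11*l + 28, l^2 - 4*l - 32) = l + 4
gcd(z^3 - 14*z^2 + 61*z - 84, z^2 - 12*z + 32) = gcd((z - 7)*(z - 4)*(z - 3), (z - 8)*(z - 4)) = z - 4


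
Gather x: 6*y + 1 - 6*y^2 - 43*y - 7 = -6*y^2 - 37*y - 6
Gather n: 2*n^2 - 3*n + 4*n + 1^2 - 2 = 2*n^2 + n - 1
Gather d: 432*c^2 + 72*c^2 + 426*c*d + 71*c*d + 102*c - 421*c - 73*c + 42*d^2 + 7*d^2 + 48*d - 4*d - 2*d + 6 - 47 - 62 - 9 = 504*c^2 - 392*c + 49*d^2 + d*(497*c + 42) - 112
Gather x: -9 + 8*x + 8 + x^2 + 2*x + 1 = x^2 + 10*x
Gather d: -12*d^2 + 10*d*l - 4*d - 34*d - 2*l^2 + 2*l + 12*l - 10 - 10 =-12*d^2 + d*(10*l - 38) - 2*l^2 + 14*l - 20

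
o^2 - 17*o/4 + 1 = (o - 4)*(o - 1/4)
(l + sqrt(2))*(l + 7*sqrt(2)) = l^2 + 8*sqrt(2)*l + 14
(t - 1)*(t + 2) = t^2 + t - 2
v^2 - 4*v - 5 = (v - 5)*(v + 1)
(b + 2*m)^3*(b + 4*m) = b^4 + 10*b^3*m + 36*b^2*m^2 + 56*b*m^3 + 32*m^4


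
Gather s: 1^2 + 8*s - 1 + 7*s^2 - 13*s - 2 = 7*s^2 - 5*s - 2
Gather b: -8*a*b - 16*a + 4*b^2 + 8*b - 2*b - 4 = -16*a + 4*b^2 + b*(6 - 8*a) - 4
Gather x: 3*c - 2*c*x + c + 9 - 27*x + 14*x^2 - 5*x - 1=4*c + 14*x^2 + x*(-2*c - 32) + 8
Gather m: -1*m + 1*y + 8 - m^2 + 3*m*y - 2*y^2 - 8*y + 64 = -m^2 + m*(3*y - 1) - 2*y^2 - 7*y + 72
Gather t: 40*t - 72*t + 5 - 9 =-32*t - 4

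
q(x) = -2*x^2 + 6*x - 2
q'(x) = 6 - 4*x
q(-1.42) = -14.55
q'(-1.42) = 11.68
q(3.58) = -6.15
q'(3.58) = -8.32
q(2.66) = -0.19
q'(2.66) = -4.64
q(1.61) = 2.48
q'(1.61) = -0.44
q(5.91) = -36.40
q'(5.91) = -17.64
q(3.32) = -4.12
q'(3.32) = -7.28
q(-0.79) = -7.99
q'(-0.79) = 9.16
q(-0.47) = -5.26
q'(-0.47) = 7.88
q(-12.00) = -362.00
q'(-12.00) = 54.00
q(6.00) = -38.00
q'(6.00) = -18.00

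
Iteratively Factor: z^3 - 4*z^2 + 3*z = (z - 1)*(z^2 - 3*z) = (z - 3)*(z - 1)*(z)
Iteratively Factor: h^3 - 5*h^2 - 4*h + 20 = (h - 2)*(h^2 - 3*h - 10) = (h - 5)*(h - 2)*(h + 2)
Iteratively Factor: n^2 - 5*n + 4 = (n - 4)*(n - 1)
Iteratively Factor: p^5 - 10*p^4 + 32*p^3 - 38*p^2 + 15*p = (p - 3)*(p^4 - 7*p^3 + 11*p^2 - 5*p) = (p - 3)*(p - 1)*(p^3 - 6*p^2 + 5*p) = (p - 5)*(p - 3)*(p - 1)*(p^2 - p) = (p - 5)*(p - 3)*(p - 1)^2*(p)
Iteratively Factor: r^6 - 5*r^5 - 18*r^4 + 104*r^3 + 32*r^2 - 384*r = (r + 4)*(r^5 - 9*r^4 + 18*r^3 + 32*r^2 - 96*r) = (r - 4)*(r + 4)*(r^4 - 5*r^3 - 2*r^2 + 24*r) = (r - 4)*(r - 3)*(r + 4)*(r^3 - 2*r^2 - 8*r) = r*(r - 4)*(r - 3)*(r + 4)*(r^2 - 2*r - 8) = r*(r - 4)^2*(r - 3)*(r + 4)*(r + 2)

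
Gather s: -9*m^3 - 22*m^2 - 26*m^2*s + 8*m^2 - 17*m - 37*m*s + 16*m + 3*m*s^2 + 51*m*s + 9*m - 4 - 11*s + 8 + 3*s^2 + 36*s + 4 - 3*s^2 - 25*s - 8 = -9*m^3 - 14*m^2 + 3*m*s^2 + 8*m + s*(-26*m^2 + 14*m)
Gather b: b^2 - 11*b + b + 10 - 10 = b^2 - 10*b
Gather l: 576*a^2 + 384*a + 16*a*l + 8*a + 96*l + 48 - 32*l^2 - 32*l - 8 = 576*a^2 + 392*a - 32*l^2 + l*(16*a + 64) + 40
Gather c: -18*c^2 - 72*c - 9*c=-18*c^2 - 81*c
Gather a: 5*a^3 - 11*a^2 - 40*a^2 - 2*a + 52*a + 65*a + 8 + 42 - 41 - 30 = 5*a^3 - 51*a^2 + 115*a - 21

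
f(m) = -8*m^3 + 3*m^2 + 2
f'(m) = -24*m^2 + 6*m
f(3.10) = -207.50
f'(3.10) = -212.04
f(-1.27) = 23.23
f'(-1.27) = -46.33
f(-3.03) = 252.09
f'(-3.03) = -238.52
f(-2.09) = 88.14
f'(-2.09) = -117.37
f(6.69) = -2259.08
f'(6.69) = -1034.01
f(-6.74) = 2587.74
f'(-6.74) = -1130.70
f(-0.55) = 4.24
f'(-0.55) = -10.56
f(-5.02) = 1089.65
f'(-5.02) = -634.93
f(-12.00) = 14258.00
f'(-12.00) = -3528.00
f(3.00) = -187.00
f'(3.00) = -198.00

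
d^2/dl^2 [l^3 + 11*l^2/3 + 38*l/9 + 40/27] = 6*l + 22/3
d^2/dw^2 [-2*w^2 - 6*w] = -4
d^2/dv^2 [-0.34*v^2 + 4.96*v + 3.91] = -0.680000000000000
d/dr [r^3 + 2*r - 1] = 3*r^2 + 2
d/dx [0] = 0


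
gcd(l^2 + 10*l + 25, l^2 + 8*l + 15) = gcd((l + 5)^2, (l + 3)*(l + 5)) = l + 5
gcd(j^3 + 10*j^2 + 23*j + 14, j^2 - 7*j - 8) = j + 1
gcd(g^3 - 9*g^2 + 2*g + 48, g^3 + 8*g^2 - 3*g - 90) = g - 3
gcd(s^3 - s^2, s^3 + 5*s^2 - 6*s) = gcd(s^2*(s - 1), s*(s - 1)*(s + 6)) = s^2 - s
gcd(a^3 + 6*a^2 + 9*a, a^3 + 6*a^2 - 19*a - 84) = a + 3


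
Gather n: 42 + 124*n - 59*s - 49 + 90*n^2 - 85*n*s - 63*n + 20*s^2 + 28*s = 90*n^2 + n*(61 - 85*s) + 20*s^2 - 31*s - 7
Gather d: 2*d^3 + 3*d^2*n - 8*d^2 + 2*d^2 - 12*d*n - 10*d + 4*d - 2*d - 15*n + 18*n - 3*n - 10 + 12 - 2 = 2*d^3 + d^2*(3*n - 6) + d*(-12*n - 8)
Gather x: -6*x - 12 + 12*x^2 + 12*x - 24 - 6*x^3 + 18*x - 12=-6*x^3 + 12*x^2 + 24*x - 48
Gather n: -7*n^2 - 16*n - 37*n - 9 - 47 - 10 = -7*n^2 - 53*n - 66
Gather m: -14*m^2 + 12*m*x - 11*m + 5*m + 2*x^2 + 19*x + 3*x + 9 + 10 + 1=-14*m^2 + m*(12*x - 6) + 2*x^2 + 22*x + 20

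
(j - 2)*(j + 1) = j^2 - j - 2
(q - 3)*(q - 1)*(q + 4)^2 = q^4 + 4*q^3 - 13*q^2 - 40*q + 48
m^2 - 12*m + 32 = (m - 8)*(m - 4)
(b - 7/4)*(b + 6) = b^2 + 17*b/4 - 21/2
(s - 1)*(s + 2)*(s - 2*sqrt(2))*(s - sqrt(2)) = s^4 - 3*sqrt(2)*s^3 + s^3 - 3*sqrt(2)*s^2 + 2*s^2 + 4*s + 6*sqrt(2)*s - 8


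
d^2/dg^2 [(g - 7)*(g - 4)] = 2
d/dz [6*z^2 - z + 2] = 12*z - 1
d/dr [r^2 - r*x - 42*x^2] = 2*r - x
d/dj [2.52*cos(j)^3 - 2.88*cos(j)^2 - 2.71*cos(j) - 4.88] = (-7.56*cos(j)^2 + 5.76*cos(j) + 2.71)*sin(j)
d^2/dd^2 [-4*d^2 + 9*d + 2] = -8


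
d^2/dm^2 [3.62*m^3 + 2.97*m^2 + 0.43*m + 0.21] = 21.72*m + 5.94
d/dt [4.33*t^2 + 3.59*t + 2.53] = 8.66*t + 3.59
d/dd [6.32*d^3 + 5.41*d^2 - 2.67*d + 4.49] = 18.96*d^2 + 10.82*d - 2.67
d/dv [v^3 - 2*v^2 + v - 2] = 3*v^2 - 4*v + 1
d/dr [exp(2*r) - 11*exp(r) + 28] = (2*exp(r) - 11)*exp(r)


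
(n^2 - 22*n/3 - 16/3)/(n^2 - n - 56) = (n + 2/3)/(n + 7)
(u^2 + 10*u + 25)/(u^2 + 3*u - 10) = (u + 5)/(u - 2)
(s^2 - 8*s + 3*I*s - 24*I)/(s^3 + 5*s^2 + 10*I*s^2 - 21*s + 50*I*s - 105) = (s - 8)/(s^2 + s*(5 + 7*I) + 35*I)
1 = 1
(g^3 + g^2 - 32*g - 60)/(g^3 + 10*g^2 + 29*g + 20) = (g^2 - 4*g - 12)/(g^2 + 5*g + 4)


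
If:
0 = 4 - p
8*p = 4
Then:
No Solution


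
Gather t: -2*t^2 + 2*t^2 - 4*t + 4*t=0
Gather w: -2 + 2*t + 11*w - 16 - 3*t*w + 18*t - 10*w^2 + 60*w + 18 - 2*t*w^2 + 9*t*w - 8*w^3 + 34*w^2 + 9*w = 20*t - 8*w^3 + w^2*(24 - 2*t) + w*(6*t + 80)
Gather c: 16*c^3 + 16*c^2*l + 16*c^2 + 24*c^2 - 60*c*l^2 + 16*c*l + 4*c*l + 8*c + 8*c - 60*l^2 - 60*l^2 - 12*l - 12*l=16*c^3 + c^2*(16*l + 40) + c*(-60*l^2 + 20*l + 16) - 120*l^2 - 24*l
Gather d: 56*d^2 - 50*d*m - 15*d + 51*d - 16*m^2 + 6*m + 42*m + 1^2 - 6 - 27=56*d^2 + d*(36 - 50*m) - 16*m^2 + 48*m - 32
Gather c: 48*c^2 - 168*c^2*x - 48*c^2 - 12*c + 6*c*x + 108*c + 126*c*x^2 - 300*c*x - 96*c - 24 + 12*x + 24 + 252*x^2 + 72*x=-168*c^2*x + c*(126*x^2 - 294*x) + 252*x^2 + 84*x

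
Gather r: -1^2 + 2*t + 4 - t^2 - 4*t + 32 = -t^2 - 2*t + 35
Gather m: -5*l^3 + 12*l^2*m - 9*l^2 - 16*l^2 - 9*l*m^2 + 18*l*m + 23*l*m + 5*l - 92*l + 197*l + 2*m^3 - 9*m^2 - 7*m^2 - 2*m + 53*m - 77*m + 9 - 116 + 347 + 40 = -5*l^3 - 25*l^2 + 110*l + 2*m^3 + m^2*(-9*l - 16) + m*(12*l^2 + 41*l - 26) + 280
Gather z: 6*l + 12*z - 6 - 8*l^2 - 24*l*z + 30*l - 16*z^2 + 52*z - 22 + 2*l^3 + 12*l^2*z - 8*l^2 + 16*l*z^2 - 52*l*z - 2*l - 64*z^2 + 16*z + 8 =2*l^3 - 16*l^2 + 34*l + z^2*(16*l - 80) + z*(12*l^2 - 76*l + 80) - 20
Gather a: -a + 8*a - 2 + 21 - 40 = 7*a - 21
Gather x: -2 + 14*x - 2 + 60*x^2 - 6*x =60*x^2 + 8*x - 4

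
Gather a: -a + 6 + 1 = 7 - a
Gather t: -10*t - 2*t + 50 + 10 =60 - 12*t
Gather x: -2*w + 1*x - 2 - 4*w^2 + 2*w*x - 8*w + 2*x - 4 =-4*w^2 - 10*w + x*(2*w + 3) - 6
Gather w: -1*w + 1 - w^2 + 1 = -w^2 - w + 2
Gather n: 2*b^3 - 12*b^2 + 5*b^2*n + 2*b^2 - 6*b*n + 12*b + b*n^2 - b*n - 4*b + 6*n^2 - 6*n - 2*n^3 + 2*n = 2*b^3 - 10*b^2 + 8*b - 2*n^3 + n^2*(b + 6) + n*(5*b^2 - 7*b - 4)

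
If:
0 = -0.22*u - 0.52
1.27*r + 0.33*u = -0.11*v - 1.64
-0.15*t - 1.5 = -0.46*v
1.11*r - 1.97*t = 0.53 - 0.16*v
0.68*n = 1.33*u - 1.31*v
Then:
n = -10.56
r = -0.94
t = -0.55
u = -2.36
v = 3.08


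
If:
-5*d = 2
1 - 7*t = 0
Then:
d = -2/5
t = 1/7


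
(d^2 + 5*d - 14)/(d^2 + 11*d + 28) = (d - 2)/(d + 4)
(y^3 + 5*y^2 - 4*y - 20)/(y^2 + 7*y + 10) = y - 2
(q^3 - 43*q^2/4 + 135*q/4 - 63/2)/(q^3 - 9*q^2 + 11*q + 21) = (4*q^2 - 31*q + 42)/(4*(q^2 - 6*q - 7))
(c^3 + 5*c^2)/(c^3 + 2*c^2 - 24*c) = c*(c + 5)/(c^2 + 2*c - 24)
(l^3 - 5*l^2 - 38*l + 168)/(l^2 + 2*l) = (l^3 - 5*l^2 - 38*l + 168)/(l*(l + 2))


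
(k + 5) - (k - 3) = 8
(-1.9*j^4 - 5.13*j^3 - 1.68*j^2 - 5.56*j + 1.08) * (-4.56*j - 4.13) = 8.664*j^5 + 31.2398*j^4 + 28.8477*j^3 + 32.292*j^2 + 18.038*j - 4.4604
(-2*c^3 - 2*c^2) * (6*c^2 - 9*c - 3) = -12*c^5 + 6*c^4 + 24*c^3 + 6*c^2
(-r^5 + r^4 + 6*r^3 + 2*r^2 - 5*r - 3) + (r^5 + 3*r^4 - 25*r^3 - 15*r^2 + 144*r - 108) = 4*r^4 - 19*r^3 - 13*r^2 + 139*r - 111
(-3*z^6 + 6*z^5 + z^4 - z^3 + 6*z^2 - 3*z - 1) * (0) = 0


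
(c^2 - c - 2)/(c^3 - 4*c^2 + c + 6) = 1/(c - 3)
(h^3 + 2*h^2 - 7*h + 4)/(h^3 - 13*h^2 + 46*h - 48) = (h^3 + 2*h^2 - 7*h + 4)/(h^3 - 13*h^2 + 46*h - 48)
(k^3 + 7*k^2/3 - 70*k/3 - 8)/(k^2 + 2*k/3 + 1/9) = 3*(k^2 + 2*k - 24)/(3*k + 1)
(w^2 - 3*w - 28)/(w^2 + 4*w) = (w - 7)/w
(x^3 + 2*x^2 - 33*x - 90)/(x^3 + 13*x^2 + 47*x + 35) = (x^2 - 3*x - 18)/(x^2 + 8*x + 7)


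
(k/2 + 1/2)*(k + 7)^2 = k^3/2 + 15*k^2/2 + 63*k/2 + 49/2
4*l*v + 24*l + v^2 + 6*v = (4*l + v)*(v + 6)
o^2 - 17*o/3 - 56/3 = (o - 8)*(o + 7/3)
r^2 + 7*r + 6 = (r + 1)*(r + 6)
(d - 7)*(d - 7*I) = d^2 - 7*d - 7*I*d + 49*I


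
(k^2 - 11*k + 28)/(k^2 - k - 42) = (k - 4)/(k + 6)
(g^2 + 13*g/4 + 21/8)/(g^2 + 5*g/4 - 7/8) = (2*g + 3)/(2*g - 1)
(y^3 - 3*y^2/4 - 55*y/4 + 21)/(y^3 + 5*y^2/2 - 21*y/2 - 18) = (4*y - 7)/(2*(2*y + 3))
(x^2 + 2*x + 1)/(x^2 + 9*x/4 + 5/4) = 4*(x + 1)/(4*x + 5)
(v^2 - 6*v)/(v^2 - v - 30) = v/(v + 5)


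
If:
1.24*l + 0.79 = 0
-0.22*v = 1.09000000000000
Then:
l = -0.64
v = -4.95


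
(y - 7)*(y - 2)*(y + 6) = y^3 - 3*y^2 - 40*y + 84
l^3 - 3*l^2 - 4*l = l*(l - 4)*(l + 1)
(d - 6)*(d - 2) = d^2 - 8*d + 12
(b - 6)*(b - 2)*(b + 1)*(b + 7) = b^4 - 45*b^2 + 40*b + 84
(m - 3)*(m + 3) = m^2 - 9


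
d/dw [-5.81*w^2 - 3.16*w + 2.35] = -11.62*w - 3.16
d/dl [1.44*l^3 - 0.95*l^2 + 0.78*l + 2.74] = 4.32*l^2 - 1.9*l + 0.78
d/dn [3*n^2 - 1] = 6*n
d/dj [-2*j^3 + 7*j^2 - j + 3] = -6*j^2 + 14*j - 1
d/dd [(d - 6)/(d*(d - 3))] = (-d^2 + 12*d - 18)/(d^2*(d^2 - 6*d + 9))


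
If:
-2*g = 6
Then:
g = -3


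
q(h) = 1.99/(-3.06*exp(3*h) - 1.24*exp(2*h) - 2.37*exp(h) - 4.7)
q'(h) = 1.99*(9.18*exp(3*h) + 2.48*exp(2*h) + 2.37*exp(h))/(-3.06*exp(3*h) - 1.24*exp(2*h) - 2.37*exp(h) - 4.7)^2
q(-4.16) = -0.42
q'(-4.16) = 0.00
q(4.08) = -0.00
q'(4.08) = 0.00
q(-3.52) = -0.42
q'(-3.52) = 0.01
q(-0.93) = -0.33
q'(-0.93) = 0.10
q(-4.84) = -0.42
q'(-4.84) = 0.00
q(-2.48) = -0.41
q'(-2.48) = 0.02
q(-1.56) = -0.38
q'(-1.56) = 0.05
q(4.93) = -0.00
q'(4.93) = 0.00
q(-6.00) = -0.42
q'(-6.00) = 0.00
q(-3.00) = -0.41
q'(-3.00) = 0.01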